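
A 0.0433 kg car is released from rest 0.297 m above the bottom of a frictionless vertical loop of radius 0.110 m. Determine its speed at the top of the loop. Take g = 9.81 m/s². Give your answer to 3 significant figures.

v = 1.23 m/s

Energy conservation: mgh = ½mv_top² + mg(2r)
v_top² = 2g(h − 2r) = 2(9.81)(0.297 − 0.2200) = 1.511
v_top = 1.229 m/s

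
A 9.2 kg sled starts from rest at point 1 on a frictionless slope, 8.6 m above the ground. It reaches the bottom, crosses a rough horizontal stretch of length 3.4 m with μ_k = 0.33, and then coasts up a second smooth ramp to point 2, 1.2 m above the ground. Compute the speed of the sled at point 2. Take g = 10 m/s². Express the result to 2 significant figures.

Energy at 1: mgh₁ = (9.2)(10)(8.6) = 791.20 J
Friction loss: W_f = μ_k mg d = 103.2 J
At 2: ½mv² + mgh₂ = mgh₁ − W_f
½mv² = 791.20 − 103.2 − 110.40 = 577.58 J
v = √(2 × 577.58/9.2) = 11.21 m/s

v = 11 m/s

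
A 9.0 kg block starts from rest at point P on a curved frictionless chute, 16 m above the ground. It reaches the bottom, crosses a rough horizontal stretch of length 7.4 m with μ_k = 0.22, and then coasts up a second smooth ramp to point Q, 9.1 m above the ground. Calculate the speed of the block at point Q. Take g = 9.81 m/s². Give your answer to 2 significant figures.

Energy at P: mgh₁ = (9.0)(9.81)(16) = 1412.6 J
Friction loss: W_f = μ_k mg d = 143.7 J
At Q: ½mv² + mgh₂ = mgh₁ − W_f
½mv² = 1412.6 − 143.7 − 803.44 = 465.46 J
v = √(2 × 465.46/9.0) = 10.17 m/s

v = 10 m/s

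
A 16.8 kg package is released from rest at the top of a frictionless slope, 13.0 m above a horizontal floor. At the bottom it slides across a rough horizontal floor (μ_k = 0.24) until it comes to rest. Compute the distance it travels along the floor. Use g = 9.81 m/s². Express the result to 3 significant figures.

Applying the work–energy principle:
At rest all PE has been dissipated by friction: mgh = μ_k m g d
d = h/μ_k = 13.0/0.24 = 54.17 m

d = 54.2 m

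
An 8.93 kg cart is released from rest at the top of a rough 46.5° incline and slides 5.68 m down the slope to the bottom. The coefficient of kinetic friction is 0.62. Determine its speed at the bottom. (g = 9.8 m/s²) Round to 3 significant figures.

v = 5.77 m/s

Taking the bottom as reference, mgh = ½mv² + μ_k N L with h = L sinθ, N = mg cosθ:
mgh = mgL sinθ = (8.93)(9.8)(5.68)sin46.5° = 360.57 J
W_f = μ_k mg cosθ · L = (0.62)(8.93)(9.8)cos46.5°·5.68 = 212.1 J
½mv² = 360.57 − 212.1 = 148.43 J
v = √(2 × 148.43/8.93) = 5.766 m/s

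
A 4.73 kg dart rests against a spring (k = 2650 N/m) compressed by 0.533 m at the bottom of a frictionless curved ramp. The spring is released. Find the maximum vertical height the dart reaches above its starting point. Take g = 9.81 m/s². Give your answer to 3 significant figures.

h = 8.11 m

At maximum height the dart is at rest, so ½kx² = mgh
h = kx²/(2mg) = (2650)(0.533)²/(2 × 4.73 × 9.81) = 8.112 m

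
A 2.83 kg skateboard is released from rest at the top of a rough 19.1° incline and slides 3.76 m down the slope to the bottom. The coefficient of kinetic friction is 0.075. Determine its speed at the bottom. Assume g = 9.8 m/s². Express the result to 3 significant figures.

v = 4.35 m/s

Energy: mgh = ½mv² + W_f, with h = L sinθ and W_f = μ_k (mg cosθ) L
mgh = mgL sinθ = (2.83)(9.8)(3.76)sin19.1° = 34.122 J
W_f = μ_k mg cosθ · L = (0.075)(2.83)(9.8)cos19.1°·3.76 = 7.390 J
½mv² = 34.122 − 7.390 = 26.732 J
v = √(2 × 26.732/2.83) = 4.346 m/s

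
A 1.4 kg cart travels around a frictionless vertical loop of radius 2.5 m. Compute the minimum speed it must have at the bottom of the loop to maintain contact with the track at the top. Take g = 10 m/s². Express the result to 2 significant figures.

At the top: mg = mv_top²/r ⇒ v_top² = gr = 25.00 m²/s²
Energy from bottom to top (height 2r): ½mv_bot² = ½mv_top² + mg(2r)
v_bot² = gr + 4gr = 5gr = 125.0
v_bot = √(5gr) = 11.18 m/s

v = 11 m/s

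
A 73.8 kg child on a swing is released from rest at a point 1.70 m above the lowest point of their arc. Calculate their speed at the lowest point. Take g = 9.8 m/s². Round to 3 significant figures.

Energy conservation between the two points: mgh = ½mv²
v = √(2gh) = √(2 × 9.8 × 1.70) = √33.320 = 5.772 m/s

v = 5.77 m/s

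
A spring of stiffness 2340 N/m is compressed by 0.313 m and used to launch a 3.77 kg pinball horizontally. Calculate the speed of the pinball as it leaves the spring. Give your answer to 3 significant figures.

Spring PE converts entirely to kinetic energy: ½kx² = ½mv²
v = x√(k/m) = 0.313 × √(2340/3.77) = 7.798 m/s

v = 7.80 m/s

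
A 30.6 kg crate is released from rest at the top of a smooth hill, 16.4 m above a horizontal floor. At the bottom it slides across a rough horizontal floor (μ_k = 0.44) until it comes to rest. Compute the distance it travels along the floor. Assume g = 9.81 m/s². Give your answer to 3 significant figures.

Energy at the top = energy at the end + work done against friction:
At rest all PE has been dissipated by friction: mgh = μ_k m g d
d = h/μ_k = 16.4/0.44 = 37.27 m

d = 37.3 m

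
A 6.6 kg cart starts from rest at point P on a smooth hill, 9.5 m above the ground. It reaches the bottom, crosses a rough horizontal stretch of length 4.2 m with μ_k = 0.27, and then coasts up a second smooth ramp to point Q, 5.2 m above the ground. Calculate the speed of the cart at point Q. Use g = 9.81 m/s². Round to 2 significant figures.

v = 7.9 m/s

Energy at P: mgh₁ = (6.6)(9.81)(9.5) = 615.09 J
Friction loss: W_f = μ_k mg d = 73.42 J
At Q: ½mv² + mgh₂ = mgh₁ − W_f
½mv² = 615.09 − 73.42 − 336.68 = 204.99 J
v = √(2 × 204.99/6.6) = 7.881 m/s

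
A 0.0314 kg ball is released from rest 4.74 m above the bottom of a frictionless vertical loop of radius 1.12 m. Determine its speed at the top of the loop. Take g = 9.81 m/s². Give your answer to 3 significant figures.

v = 7.00 m/s

Energy conservation: mgh = ½mv_top² + mg(2r)
v_top² = 2g(h − 2r) = 2(9.81)(4.74 − 2.240) = 49.05
v_top = 7.004 m/s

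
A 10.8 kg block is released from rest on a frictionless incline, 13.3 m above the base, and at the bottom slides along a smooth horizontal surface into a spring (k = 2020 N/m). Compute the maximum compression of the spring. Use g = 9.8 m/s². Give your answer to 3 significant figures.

x = 1.18 m

Energy conservation (no friction) from release to max compression: mgh = ½kx²
x = √(2mgh/k) = √(2 × 10.8 × 9.8 × 13.3 / 2020) = 1.181 m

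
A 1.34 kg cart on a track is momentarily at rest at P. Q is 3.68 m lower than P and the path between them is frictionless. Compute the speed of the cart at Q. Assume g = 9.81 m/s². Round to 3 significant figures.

By conservation of mechanical energy, mgh = ½mv²
v = √(2gh) = √(2 × 9.81 × 3.68) = √72.202 = 8.497 m/s

v = 8.50 m/s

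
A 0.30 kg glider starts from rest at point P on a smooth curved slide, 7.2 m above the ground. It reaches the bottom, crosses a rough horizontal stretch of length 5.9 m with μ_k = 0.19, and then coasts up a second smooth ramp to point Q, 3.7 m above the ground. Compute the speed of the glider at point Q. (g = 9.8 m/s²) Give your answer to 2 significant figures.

Energy at P: mgh₁ = (0.30)(9.8)(7.2) = 21.168 J
Friction loss: W_f = μ_k mg d = 3.296 J
At Q: ½mv² + mgh₂ = mgh₁ − W_f
½mv² = 21.168 − 3.296 − 10.878 = 6.9943 J
v = √(2 × 6.9943/0.30) = 6.828 m/s

v = 6.8 m/s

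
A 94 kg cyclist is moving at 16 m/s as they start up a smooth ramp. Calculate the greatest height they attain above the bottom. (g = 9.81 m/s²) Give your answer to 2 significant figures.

h = 13 m

By energy conservation, ½mv² = mgh
h = v²/(2g) = 16²/(2 × 9.81) = 13.05 m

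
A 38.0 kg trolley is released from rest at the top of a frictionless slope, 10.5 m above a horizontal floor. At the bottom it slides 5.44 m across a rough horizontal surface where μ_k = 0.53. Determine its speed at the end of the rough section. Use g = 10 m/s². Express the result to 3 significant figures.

Energy at the top = energy at the end + work done against friction:
mgh = ½mv² + μ_k m g d
W_f = μ_k mg d = (0.53)(38.0)(10)(5.44) = 1096 J
½mv² = mgh − W_f = 3990.0 − 1096 = 2894.4 J
v = √(2 × 2894.4/38.0) = 12.34 m/s

v = 12.3 m/s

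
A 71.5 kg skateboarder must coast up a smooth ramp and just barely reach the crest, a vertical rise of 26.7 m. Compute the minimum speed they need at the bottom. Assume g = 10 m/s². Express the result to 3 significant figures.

v = 23.1 m/s

At the top they are momentarily at rest, so all KE converts to PE: ½mv² = mgh
v = √(2gh) = √(2 × 10 × 26.7) = 23.11 m/s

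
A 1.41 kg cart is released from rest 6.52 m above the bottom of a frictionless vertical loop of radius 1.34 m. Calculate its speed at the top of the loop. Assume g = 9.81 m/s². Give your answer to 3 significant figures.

Energy conservation: mgh = ½mv_top² + mg(2r)
v_top² = 2g(h − 2r) = 2(9.81)(6.52 − 2.680) = 75.34
v_top = 8.680 m/s

v = 8.68 m/s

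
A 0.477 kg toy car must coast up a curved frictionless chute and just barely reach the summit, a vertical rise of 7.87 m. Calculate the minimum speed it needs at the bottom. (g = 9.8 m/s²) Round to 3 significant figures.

v = 12.4 m/s

At the top it is momentarily at rest, so all KE converts to PE: ½mv² = mgh
v = √(2gh) = √(2 × 9.8 × 7.87) = 12.42 m/s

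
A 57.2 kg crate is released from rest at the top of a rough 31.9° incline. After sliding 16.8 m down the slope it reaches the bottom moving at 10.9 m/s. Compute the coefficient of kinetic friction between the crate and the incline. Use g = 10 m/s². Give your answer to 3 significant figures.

mgh = ½mv² + μ_k (mg cosθ) L, with h = L sinθ
mgL sinθ = 5078.1 J; ½mv² = 3398.0 J
W_f = 5078.1 − 3398.0 = 1680 J
μ_k = W_f/(mg cosθ · L) = 1680/(485.6 × 16.8) = 0.2059

μ_k = 0.206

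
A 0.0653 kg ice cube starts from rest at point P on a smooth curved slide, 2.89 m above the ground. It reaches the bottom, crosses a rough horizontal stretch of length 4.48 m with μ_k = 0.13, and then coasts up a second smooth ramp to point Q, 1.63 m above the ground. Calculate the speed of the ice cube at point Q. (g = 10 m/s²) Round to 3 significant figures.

Energy at P: mgh₁ = (0.0653)(10)(2.89) = 1.8872 J
Friction loss: W_f = μ_k mg d = 0.3803 J
At Q: ½mv² + mgh₂ = mgh₁ − W_f
½mv² = 1.8872 − 0.3803 − 1.0644 = 0.44247 J
v = √(2 × 0.44247/0.0653) = 3.681 m/s

v = 3.68 m/s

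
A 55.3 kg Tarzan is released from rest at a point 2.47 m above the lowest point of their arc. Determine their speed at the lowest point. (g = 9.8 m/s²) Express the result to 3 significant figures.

Mechanical energy is conserved (no friction): mgh = ½mv²
v = √(2gh) = √(2 × 9.8 × 2.47) = √48.412 = 6.958 m/s

v = 6.96 m/s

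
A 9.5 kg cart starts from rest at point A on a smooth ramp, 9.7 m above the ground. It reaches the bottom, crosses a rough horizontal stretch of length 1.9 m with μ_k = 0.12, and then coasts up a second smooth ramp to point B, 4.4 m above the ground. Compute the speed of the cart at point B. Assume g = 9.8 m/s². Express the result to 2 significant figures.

v = 10 m/s

Energy at A: mgh₁ = (9.5)(9.8)(9.7) = 903.07 J
Friction loss: W_f = μ_k mg d = 21.23 J
At B: ½mv² + mgh₂ = mgh₁ − W_f
½mv² = 903.07 − 21.23 − 409.64 = 472.20 J
v = √(2 × 472.20/9.5) = 9.971 m/s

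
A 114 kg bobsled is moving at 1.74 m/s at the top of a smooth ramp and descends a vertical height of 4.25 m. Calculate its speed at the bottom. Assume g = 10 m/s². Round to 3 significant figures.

v = 9.38 m/s

Equating total energy at the two states: ½mv₀² + mgh = ½mv²
The mass cancels from both sides.
v² = v₀² + 2gh = (1.74)² + 2(10)(4.25) = 88.028
v = √88.028 = 9.382 m/s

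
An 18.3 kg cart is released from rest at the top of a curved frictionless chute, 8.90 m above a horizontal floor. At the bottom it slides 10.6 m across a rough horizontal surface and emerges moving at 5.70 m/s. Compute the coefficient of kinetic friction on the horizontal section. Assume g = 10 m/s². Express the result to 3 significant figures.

μ_k = 0.686

Applying the work–energy principle:
mgh = ½mv² + μ_k m g d
mgh = 1628.7 J; ½mv² = 297.28 J
W_f = 1628.7 − 297.28 = 1331 J
μ_k = W_f/(mg·d) = 1331/(183.0 × 10.6) = 0.6864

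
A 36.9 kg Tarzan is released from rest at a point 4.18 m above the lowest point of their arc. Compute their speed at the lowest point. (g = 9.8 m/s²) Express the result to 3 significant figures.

Energy conservation between the two points: mgh = ½mv²
v = √(2gh) = √(2 × 9.8 × 4.18) = √81.928 = 9.051 m/s

v = 9.05 m/s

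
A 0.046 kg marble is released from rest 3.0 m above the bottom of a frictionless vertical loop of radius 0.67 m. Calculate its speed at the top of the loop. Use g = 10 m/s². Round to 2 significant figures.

v = 5.8 m/s

Energy conservation: mgh = ½mv_top² + mg(2r)
v_top² = 2g(h − 2r) = 2(10)(3.0 − 1.340) = 33.20
v_top = 5.762 m/s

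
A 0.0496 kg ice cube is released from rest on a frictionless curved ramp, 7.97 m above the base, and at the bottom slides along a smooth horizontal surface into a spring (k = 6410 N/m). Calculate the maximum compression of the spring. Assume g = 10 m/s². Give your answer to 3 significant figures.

x = 0.0351 m

Gravitational PE at the top equals spring PE at max compression: mgh = ½kx²
x = √(2mgh/k) = √(2 × 0.0496 × 10 × 7.97 / 6410) = 0.03512 m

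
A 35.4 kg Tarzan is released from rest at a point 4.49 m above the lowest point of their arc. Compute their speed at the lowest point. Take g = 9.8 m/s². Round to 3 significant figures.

v = 9.38 m/s

By conservation of mechanical energy, mgh = ½mv²
v = √(2gh) = √(2 × 9.8 × 4.49) = √88.004 = 9.381 m/s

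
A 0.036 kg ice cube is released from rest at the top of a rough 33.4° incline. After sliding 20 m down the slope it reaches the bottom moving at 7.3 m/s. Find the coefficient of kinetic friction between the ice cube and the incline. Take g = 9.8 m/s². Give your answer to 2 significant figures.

mgh = ½mv² + μ_k (mg cosθ) L, with h = L sinθ
mgL sinθ = 3.8842 J; ½mv² = 0.95922 J
W_f = 3.8842 − 0.95922 = 2.925 J
μ_k = W_f/(mg cosθ · L) = 2.925/(0.2945 × 20) = 0.4965

μ_k = 0.50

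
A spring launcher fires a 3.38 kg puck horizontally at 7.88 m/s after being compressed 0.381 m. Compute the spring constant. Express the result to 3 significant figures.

k = 1450 N/m

Energy stored in the spring equals the launch KE: ½kx² = ½mv²
k = mv²/x² = (3.38)(7.88)²/(0.381)² = 1446 N/m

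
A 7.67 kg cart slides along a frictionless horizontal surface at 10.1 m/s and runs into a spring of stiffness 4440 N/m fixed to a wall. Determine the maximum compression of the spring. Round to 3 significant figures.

All KE is stored as spring PE at maximum compression: ½mv² = ½kx²
x = v√(m/k) = 10.1 × √(7.67/4440) = 0.4198 m

x = 0.420 m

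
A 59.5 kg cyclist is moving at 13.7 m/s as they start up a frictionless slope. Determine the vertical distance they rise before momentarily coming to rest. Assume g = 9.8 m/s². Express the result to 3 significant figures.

h = 9.58 m

Setting KE at the bottom equal to PE gained: ½mv² = mgh
h = v²/(2g) = 13.7²/(2 × 9.8) = 9.576 m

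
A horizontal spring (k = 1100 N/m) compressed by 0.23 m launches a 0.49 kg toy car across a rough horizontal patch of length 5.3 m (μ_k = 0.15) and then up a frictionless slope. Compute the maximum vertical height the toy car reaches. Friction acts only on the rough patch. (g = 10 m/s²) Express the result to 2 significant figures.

h = 5.1 m

Spring energy: E₀ = ½kx² = ½(1100)(0.23)² = 29.095 J
Friction: W_f = μ_k mg d = (0.15)(0.49)(10)(5.3) = 3.895 J
Energy at base of ramp: E = 29.095 − 3.895 = 25.200 J
At max height all remaining energy is PE: mgh = E ⇒ h = E/(mg) = 25.200/(0.49 × 10) = 5.143 m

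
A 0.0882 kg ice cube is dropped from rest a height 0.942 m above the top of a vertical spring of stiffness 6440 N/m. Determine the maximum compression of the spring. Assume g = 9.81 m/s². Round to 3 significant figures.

x = 0.0160 m

Measuring PE from the top of the relaxed spring, at max compression the cube has dropped H + x with zero KE, so:
mg(H + x) = ½kx²
½(6440)x² − (0.0882)(9.81)x − (0.0882)(9.81)(0.942) = 0
3220x² − 0.8652x − 0.8151 = 0
x = [0.8652 + √(0.7486 + 10498)]/(2 × 3220) = 0.01604 m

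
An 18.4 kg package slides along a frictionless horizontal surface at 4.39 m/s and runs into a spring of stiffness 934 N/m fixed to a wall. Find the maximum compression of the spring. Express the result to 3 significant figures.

x = 0.616 m

Conservation of energy between contact and max compression: ½mv² = ½kx²
x = v√(m/k) = 4.39 × √(18.4/934) = 0.6162 m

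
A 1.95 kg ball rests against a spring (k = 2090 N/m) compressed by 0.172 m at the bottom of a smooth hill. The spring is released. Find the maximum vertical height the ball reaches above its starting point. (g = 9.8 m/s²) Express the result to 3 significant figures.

Energy conservation from release to the highest point: ½kx² = mgh
h = kx²/(2mg) = (2090)(0.172)²/(2 × 1.95 × 9.8) = 1.618 m

h = 1.62 m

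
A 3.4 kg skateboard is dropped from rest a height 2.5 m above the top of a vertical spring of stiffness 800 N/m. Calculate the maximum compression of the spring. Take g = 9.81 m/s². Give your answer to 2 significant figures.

x = 0.50 m

Measuring PE from the top of the relaxed spring, at max compression the skateboard has dropped H + x with zero KE, so:
mg(H + x) = ½kx²
½(800)x² − (3.4)(9.81)x − (3.4)(9.81)(2.5) = 0
400.0x² − 33.35x − 83.38 = 0
x = [33.35 + √(1112 + 133416)]/(2 × 400.0) = 0.5002 m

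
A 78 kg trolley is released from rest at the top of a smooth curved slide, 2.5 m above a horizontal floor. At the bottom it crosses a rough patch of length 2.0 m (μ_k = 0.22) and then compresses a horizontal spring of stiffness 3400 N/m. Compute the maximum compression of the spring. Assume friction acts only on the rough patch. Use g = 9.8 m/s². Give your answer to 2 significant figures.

Initial energy: E₁ = mgh = (78)(9.8)(2.5) = 1911.0 J
Friction removes W_f = μ_k mg d = (0.22)(78)(9.8)(2.0) = 336.3 J
Energy reaching the spring: E = 1911.0 − 336.3 = 1574.7 J
At max compression ½kx² = E ⇒ x = √(2E/k) = √(2 × 1574.7/3400) = 0.9624 m

x = 0.96 m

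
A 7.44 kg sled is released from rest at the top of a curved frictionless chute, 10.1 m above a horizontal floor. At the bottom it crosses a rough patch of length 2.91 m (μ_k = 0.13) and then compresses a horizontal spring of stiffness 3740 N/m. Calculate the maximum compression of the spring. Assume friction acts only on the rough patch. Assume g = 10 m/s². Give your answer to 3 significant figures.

Initial energy: E₁ = mgh = (7.44)(10)(10.1) = 751.44 J
Friction removes W_f = μ_k mg d = (0.13)(7.44)(10)(2.91) = 28.15 J
Energy reaching the spring: E = 751.44 − 28.15 = 723.29 J
At max compression ½kx² = E ⇒ x = √(2E/k) = √(2 × 723.29/3740) = 0.6219 m

x = 0.622 m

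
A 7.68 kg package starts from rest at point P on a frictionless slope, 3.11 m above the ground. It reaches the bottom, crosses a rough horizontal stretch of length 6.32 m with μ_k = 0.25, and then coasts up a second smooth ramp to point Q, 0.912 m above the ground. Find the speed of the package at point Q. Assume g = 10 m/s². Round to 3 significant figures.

Energy at P: mgh₁ = (7.68)(10)(3.11) = 238.85 J
Friction loss: W_f = μ_k mg d = 121.3 J
At Q: ½mv² + mgh₂ = mgh₁ − W_f
½mv² = 238.85 − 121.3 − 70.042 = 47.462 J
v = √(2 × 47.462/7.68) = 3.516 m/s

v = 3.52 m/s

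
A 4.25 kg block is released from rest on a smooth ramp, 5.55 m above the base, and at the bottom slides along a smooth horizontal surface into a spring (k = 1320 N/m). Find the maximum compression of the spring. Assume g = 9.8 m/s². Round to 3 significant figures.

Energy conservation (no friction) from release to max compression: mgh = ½kx²
x = √(2mgh/k) = √(2 × 4.25 × 9.8 × 5.55 / 1320) = 0.5918 m

x = 0.592 m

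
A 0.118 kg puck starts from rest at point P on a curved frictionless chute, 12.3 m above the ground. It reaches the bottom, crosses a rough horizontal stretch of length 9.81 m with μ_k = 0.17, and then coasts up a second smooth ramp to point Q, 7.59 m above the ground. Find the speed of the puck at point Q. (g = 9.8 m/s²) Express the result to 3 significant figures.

Energy at P: mgh₁ = (0.118)(9.8)(12.3) = 14.224 J
Friction loss: W_f = μ_k mg d = 1.929 J
At Q: ½mv² + mgh₂ = mgh₁ − W_f
½mv² = 14.224 − 1.929 − 8.7771 = 3.5181 J
v = √(2 × 3.5181/0.118) = 7.722 m/s

v = 7.72 m/s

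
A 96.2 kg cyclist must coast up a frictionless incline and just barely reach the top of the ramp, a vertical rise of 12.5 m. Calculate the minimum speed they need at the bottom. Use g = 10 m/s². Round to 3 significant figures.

v = 15.8 m/s

At the top they are momentarily at rest, so all KE converts to PE: ½mv² = mgh
v = √(2gh) = √(2 × 10 × 12.5) = 15.81 m/s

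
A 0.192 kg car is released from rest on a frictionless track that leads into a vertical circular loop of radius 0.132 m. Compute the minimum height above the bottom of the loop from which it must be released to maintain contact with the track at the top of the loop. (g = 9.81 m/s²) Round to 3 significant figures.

At the top, for minimum speed gravity alone supplies the centripetal force: mg = mv_top²/r ⇒ v_top² = gr = 1.295 m²/s²
Energy conservation from release height h to the top (height 2r): mgh = ½mv_top² + mg(2r)
h = v_top²/(2g) + 2r = r/2 + 2r = 5r/2 = 0.3300 m

h = 0.330 m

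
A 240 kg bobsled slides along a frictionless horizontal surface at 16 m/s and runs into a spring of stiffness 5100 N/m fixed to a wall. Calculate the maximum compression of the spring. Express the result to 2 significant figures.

All KE is stored as spring PE at maximum compression: ½mv² = ½kx²
x = v√(m/k) = 16 × √(240/5100) = 3.471 m

x = 3.5 m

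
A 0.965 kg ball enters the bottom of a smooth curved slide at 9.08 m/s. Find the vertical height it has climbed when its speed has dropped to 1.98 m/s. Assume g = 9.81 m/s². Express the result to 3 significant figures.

h = 4.00 m

Energy balance between the two points: ½mv₁² = ½mv₂² + mgh
h = (v₁² − v₂²)/(2g) = (9.08² − 1.98²)/(2 × 9.81) = 4.002 m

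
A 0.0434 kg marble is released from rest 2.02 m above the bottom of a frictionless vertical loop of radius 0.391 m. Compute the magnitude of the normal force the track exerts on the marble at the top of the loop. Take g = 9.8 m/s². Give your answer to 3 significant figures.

N = 2.27 N

Energy from release to top (height 2r): mgh = ½mv_top² + mg(2r)
v_top² = 2g(h − 2r) = 2(9.8)(2.02 − 0.7820) = 24.265 m²/s²
At the top, both N and weight point toward the centre: N + mg = mv_top²/r
N = m(v_top²/r − g) = 0.0434(24.265/0.391 − 9.8) = 2.268 N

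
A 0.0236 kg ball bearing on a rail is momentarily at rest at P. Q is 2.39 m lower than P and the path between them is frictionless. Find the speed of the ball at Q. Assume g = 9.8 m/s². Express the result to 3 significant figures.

v = 6.84 m/s

Energy conservation between the two points: mgh = ½mv²
The mass cancels from both sides.
v = √(2gh) = √(2 × 9.8 × 2.39) = √46.844 = 6.844 m/s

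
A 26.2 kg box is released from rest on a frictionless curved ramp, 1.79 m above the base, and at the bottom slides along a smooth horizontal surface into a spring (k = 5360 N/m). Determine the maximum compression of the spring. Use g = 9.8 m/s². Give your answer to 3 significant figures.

Energy conservation (no friction) from release to max compression: mgh = ½kx²
x = √(2mgh/k) = √(2 × 26.2 × 9.8 × 1.79 / 5360) = 0.4141 m

x = 0.414 m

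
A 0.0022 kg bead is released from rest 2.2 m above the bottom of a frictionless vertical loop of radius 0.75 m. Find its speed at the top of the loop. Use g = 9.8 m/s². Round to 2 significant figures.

v = 3.7 m/s

Energy conservation: mgh = ½mv_top² + mg(2r)
v_top² = 2g(h − 2r) = 2(9.8)(2.2 − 1.500) = 13.72
v_top = 3.704 m/s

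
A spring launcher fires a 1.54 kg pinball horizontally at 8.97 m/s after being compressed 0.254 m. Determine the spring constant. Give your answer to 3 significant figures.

k = 1920 N/m

½kx² = ½mv²
k = mv²/x² = (1.54)(8.97)²/(0.254)² = 1921 N/m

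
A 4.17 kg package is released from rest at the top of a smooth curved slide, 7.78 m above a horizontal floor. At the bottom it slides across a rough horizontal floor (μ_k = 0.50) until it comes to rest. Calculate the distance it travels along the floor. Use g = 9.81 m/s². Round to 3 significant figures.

Energy at the top = energy at the end + work done against friction:
At rest all PE has been dissipated by friction: mgh = μ_k m g d
d = h/μ_k = 7.78/0.50 = 15.56 m

d = 15.6 m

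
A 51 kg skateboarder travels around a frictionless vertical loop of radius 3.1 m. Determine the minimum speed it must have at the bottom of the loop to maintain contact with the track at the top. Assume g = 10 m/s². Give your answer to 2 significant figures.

v = 12 m/s

At the top: mg = mv_top²/r ⇒ v_top² = gr = 31.00 m²/s²
Energy from bottom to top (height 2r): ½mv_bot² = ½mv_top² + mg(2r)
v_bot² = gr + 4gr = 5gr = 155.0
v_bot = √(5gr) = 12.45 m/s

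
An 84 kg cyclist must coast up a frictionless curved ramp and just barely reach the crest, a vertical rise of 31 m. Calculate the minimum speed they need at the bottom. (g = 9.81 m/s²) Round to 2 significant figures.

v = 25 m/s

At the top they are momentarily at rest, so all KE converts to PE: ½mv² = mgh
v = √(2gh) = √(2 × 9.81 × 31) = 24.66 m/s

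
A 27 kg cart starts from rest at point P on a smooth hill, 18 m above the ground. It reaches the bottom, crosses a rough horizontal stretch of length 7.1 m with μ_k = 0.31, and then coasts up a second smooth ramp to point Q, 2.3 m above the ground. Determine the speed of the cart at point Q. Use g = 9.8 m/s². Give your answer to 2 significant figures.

v = 16 m/s

Energy at P: mgh₁ = (27)(9.8)(18) = 4762.8 J
Friction loss: W_f = μ_k mg d = 582.4 J
At Q: ½mv² + mgh₂ = mgh₁ − W_f
½mv² = 4762.8 − 582.4 − 608.58 = 3571.8 J
v = √(2 × 3571.8/27) = 16.27 m/s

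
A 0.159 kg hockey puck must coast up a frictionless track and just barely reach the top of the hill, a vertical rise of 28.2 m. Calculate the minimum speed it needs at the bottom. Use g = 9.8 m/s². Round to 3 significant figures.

At the top it is momentarily at rest, so all KE converts to PE: ½mv² = mgh
v = √(2gh) = √(2 × 9.8 × 28.2) = 23.51 m/s

v = 23.5 m/s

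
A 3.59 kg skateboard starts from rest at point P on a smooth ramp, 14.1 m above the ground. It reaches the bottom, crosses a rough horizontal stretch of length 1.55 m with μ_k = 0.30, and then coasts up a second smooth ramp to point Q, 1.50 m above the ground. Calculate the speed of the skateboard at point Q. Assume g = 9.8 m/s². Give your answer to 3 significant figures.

Energy at P: mgh₁ = (3.59)(9.8)(14.1) = 496.07 J
Friction loss: W_f = μ_k mg d = 16.36 J
At Q: ½mv² + mgh₂ = mgh₁ − W_f
½mv² = 496.07 − 16.36 − 52.773 = 426.93 J
v = √(2 × 426.93/3.59) = 15.42 m/s

v = 15.4 m/s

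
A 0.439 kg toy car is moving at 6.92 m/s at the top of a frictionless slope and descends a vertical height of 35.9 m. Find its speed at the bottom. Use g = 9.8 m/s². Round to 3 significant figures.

Equating total energy at the two states: ½mv₀² + mgh = ½mv²
v² = v₀² + 2gh = (6.92)² + 2(9.8)(35.9) = 751.53
v = √751.53 = 27.41 m/s

v = 27.4 m/s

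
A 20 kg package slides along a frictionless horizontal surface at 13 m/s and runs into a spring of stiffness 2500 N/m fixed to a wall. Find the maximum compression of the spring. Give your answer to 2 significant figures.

Conservation of energy between contact and max compression: ½mv² = ½kx²
x = v√(m/k) = 13 × √(20/2500) = 1.163 m

x = 1.2 m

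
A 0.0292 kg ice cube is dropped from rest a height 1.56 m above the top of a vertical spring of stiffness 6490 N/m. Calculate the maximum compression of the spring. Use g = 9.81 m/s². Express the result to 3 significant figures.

x = 0.0118 m

Measuring PE from the top of the relaxed spring, at max compression the cube has dropped H + x with zero KE, so:
mg(H + x) = ½kx²
½(6490)x² − (0.0292)(9.81)x − (0.0292)(9.81)(1.56) = 0
3245x² − 0.2865x − 0.4469 = 0
x = [0.2865 + √(0.08205 + 5800.3)]/(2 × 3245) = 0.01178 m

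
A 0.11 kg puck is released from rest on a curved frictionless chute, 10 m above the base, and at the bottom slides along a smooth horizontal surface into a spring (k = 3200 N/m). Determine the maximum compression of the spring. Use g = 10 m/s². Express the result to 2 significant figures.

At max compression the puck is momentarily at rest: mgh = ½kx²
x = √(2mgh/k) = √(2 × 0.11 × 10 × 10 / 3200) = 0.08292 m

x = 0.083 m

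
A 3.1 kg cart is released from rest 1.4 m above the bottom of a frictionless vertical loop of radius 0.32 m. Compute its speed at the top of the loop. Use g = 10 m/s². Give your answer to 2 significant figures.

v = 3.9 m/s

Energy conservation: mgh = ½mv_top² + mg(2r)
v_top² = 2g(h − 2r) = 2(10)(1.4 − 0.6400) = 15.20
v_top = 3.899 m/s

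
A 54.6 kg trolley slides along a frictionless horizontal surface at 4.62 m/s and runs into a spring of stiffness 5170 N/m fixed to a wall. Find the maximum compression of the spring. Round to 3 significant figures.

x = 0.475 m

All KE is stored as spring PE at maximum compression: ½mv² = ½kx²
x = v√(m/k) = 4.62 × √(54.6/5170) = 0.4748 m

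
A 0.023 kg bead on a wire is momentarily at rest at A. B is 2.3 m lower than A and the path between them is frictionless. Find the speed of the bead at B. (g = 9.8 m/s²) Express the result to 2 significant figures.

By conservation of mechanical energy, mgh = ½mv²
The mass cancels from both sides.
v = √(2gh) = √(2 × 9.8 × 2.3) = √45.080 = 6.714 m/s

v = 6.7 m/s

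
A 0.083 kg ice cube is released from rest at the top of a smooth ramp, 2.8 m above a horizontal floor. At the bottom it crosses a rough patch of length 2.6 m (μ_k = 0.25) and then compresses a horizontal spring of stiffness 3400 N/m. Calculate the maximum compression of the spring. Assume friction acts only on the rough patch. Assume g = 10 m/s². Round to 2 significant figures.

Initial energy: E₁ = mgh = (0.083)(10)(2.8) = 2.3240 J
Friction removes W_f = μ_k mg d = (0.25)(0.083)(10)(2.6) = 0.5395 J
Energy reaching the spring: E = 2.3240 − 0.5395 = 1.7845 J
At max compression ½kx² = E ⇒ x = √(2E/k) = √(2 × 1.7845/3400) = 0.03240 m

x = 0.032 m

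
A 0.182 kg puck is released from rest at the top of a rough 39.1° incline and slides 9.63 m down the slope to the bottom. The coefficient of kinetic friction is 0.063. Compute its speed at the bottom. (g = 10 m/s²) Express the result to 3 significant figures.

v = 10.6 m/s

Work–energy: mg(L sinθ) − μ_k(mg cosθ)L = ½mv²
mgh = mgL sinθ = (0.182)(10)(9.63)sin39.1° = 11.054 J
W_f = μ_k mg cosθ · L = (0.063)(0.182)(10)cos39.1°·9.63 = 0.8569 J
½mv² = 11.054 − 0.8569 = 10.197 J
v = √(2 × 10.197/0.182) = 10.59 m/s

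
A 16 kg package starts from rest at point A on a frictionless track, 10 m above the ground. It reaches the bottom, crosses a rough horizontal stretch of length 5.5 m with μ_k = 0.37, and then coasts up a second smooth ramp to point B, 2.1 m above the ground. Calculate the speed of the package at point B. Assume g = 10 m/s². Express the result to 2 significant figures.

v = 11 m/s

Energy at A: mgh₁ = (16)(10)(10) = 1600.0 J
Friction loss: W_f = μ_k mg d = 325.6 J
At B: ½mv² + mgh₂ = mgh₁ − W_f
½mv² = 1600.0 − 325.6 − 336.00 = 938.40 J
v = √(2 × 938.40/16) = 10.83 m/s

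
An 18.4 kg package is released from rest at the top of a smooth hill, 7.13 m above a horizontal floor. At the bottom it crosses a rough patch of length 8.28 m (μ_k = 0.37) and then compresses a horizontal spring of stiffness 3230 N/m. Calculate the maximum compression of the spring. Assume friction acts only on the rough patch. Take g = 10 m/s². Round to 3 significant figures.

x = 0.681 m

Initial energy: E₁ = mgh = (18.4)(10)(7.13) = 1311.9 J
Friction removes W_f = μ_k mg d = (0.37)(18.4)(10)(8.28) = 563.7 J
Energy reaching the spring: E = 1311.9 − 563.7 = 748.22 J
At max compression ½kx² = E ⇒ x = √(2E/k) = √(2 × 748.22/3230) = 0.6807 m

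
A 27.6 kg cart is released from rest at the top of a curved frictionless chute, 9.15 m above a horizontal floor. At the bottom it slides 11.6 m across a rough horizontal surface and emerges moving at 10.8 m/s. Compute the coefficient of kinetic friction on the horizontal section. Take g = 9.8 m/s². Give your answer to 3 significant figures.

μ_k = 0.276

Applying the work–energy principle:
mgh = ½mv² + μ_k m g d
mgh = 2474.9 J; ½mv² = 1609.6 J
W_f = 2474.9 − 1609.6 = 865.3 J
μ_k = W_f/(mg·d) = 865.3/(270.5 × 11.6) = 0.2758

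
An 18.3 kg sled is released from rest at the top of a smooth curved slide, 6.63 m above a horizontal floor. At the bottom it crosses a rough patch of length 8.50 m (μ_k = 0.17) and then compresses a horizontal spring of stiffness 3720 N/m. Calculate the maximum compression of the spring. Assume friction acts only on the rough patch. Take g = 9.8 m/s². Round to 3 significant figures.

Initial energy: E₁ = mgh = (18.3)(9.8)(6.63) = 1189.0 J
Friction removes W_f = μ_k mg d = (0.17)(18.3)(9.8)(8.50) = 259.1 J
Energy reaching the spring: E = 1189.0 − 259.1 = 929.88 J
At max compression ½kx² = E ⇒ x = √(2E/k) = √(2 × 929.88/3720) = 0.7071 m

x = 0.707 m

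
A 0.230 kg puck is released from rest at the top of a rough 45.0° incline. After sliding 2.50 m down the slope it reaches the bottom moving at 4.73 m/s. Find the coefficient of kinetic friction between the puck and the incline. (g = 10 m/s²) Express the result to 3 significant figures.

μ_k = 0.367

mgh = ½mv² + μ_k (mg cosθ) L, with h = L sinθ
mgL sinθ = 4.0659 J; ½mv² = 2.5729 J
W_f = 4.0659 − 2.5729 = 1.493 J
μ_k = W_f/(mg cosθ · L) = 1.493/(1.626 × 2.50) = 0.3672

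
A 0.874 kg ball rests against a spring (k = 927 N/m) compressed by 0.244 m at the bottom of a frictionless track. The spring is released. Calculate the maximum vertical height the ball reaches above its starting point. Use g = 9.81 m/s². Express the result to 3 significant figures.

h = 3.22 m

Energy conservation from release to the highest point: ½kx² = mgh
h = kx²/(2mg) = (927)(0.244)²/(2 × 0.874 × 9.81) = 3.218 m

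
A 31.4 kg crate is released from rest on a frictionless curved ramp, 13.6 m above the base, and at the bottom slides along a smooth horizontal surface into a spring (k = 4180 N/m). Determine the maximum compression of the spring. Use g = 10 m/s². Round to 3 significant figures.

Energy conservation (no friction) from release to max compression: mgh = ½kx²
x = √(2mgh/k) = √(2 × 31.4 × 10 × 13.6 / 4180) = 1.429 m

x = 1.43 m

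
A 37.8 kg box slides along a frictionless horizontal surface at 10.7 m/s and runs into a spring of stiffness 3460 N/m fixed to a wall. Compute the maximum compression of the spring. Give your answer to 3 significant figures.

Conservation of energy between contact and max compression: ½mv² = ½kx²
x = v√(m/k) = 10.7 × √(37.8/3460) = 1.118 m

x = 1.12 m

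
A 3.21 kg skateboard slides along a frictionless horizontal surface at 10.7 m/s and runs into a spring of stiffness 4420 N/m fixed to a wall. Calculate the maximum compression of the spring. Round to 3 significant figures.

Conservation of energy between contact and max compression: ½mv² = ½kx²
x = v√(m/k) = 10.7 × √(3.21/4420) = 0.2884 m

x = 0.288 m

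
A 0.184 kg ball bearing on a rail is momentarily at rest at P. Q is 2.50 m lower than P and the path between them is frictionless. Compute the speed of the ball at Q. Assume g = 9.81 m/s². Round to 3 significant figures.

By conservation of mechanical energy, mgh = ½mv²
The mass cancels from both sides.
v = √(2gh) = √(2 × 9.81 × 2.50) = √49.050 = 7.004 m/s

v = 7.00 m/s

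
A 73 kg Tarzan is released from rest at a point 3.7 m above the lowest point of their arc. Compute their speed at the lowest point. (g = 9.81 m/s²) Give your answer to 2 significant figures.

v = 8.5 m/s

By conservation of mechanical energy, mgh = ½mv²
v = √(2gh) = √(2 × 9.81 × 3.7) = √72.594 = 8.520 m/s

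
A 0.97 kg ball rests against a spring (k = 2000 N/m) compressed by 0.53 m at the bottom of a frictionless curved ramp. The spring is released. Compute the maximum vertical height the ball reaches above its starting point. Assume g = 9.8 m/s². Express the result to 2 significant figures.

h = 30 m

All spring PE becomes gravitational PE at the highest point: ½kx² = mgh
h = kx²/(2mg) = (2000)(0.53)²/(2 × 0.97 × 9.8) = 29.55 m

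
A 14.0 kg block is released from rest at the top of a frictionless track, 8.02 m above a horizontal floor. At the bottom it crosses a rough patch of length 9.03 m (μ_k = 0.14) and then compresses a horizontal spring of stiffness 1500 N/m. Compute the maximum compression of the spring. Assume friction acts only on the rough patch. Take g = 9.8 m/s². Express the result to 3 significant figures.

x = 1.11 m

Initial energy: E₁ = mgh = (14.0)(9.8)(8.02) = 1100.3 J
Friction removes W_f = μ_k mg d = (0.14)(14.0)(9.8)(9.03) = 173.4 J
Energy reaching the spring: E = 1100.3 − 173.4 = 926.90 J
At max compression ½kx² = E ⇒ x = √(2E/k) = √(2 × 926.90/1500) = 1.112 m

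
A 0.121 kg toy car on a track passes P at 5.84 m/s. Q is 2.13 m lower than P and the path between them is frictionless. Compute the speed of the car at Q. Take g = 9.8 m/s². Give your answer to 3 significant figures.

v = 8.71 m/s

By conservation of mechanical energy, ½mv₀² + mgh = ½mv²
The mass cancels from both sides.
v² = v₀² + 2gh = (5.84)² + 2(9.8)(2.13) = 75.854
v = √75.854 = 8.709 m/s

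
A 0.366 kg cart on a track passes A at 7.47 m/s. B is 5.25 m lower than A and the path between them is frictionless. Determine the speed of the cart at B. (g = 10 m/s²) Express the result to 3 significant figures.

By conservation of mechanical energy, ½mv₀² + mgh = ½mv²
v² = v₀² + 2gh = (7.47)² + 2(10)(5.25) = 160.80
v = √160.80 = 12.68 m/s

v = 12.7 m/s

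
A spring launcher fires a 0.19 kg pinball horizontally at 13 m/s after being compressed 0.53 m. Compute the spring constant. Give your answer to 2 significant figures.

k = 110 N/m

Spring PE at full compression equals KE at release: ½kx² = ½mv²
k = mv²/x² = (0.19)(13)²/(0.53)² = 114.3 N/m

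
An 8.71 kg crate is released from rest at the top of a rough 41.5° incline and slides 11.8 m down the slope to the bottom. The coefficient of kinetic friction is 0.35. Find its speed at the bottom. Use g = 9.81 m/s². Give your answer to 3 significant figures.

Work–energy: mg(L sinθ) − μ_k(mg cosθ)L = ½mv²
mgh = mgL sinθ = (8.71)(9.81)(11.8)sin41.5° = 668.09 J
W_f = μ_k mg cosθ · L = (0.35)(8.71)(9.81)cos41.5°·11.8 = 264.3 J
½mv² = 668.09 − 264.3 = 403.79 J
v = √(2 × 403.79/8.71) = 9.629 m/s

v = 9.63 m/s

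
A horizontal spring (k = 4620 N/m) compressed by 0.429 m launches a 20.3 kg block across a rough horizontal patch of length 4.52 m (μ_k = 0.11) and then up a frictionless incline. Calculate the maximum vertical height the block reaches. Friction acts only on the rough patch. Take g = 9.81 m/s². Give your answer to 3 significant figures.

Spring energy: E₀ = ½kx² = ½(4620)(0.429)² = 425.13 J
Friction: W_f = μ_k mg d = (0.11)(20.3)(9.81)(4.52) = 99.01 J
Energy at base of ramp: E = 425.13 − 99.01 = 326.12 J
At max height all remaining energy is PE: mgh = E ⇒ h = E/(mg) = 326.12/(20.3 × 9.81) = 1.638 m

h = 1.64 m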